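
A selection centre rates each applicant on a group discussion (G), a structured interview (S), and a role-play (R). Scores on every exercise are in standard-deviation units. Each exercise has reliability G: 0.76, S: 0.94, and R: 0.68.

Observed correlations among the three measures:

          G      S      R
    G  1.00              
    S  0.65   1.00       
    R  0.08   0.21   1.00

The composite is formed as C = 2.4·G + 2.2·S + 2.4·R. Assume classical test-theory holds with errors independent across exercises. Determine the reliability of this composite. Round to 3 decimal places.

Var(C) = 2.4² + 2.2² + 2.4² + 2·[5.28·0.65 + 5.76·0.08 + 5.28·0.21] = 16.36 + 10.0032 = 26.3632.
Because errors are independent across components, Cov(Tᵢ,Tⱼ) = Cov(Xᵢ,Xⱼ); the off-diagonal part of the true-score variance is the same as above.
True-score variance = [2.4²·0.76 + 2.2²·0.94 + 2.4²·0.68] + 10.0032 = 12.844 + 10.0032 = 22.8472.
Reliability = 22.8472 / 26.3632 = 0.867.

0.867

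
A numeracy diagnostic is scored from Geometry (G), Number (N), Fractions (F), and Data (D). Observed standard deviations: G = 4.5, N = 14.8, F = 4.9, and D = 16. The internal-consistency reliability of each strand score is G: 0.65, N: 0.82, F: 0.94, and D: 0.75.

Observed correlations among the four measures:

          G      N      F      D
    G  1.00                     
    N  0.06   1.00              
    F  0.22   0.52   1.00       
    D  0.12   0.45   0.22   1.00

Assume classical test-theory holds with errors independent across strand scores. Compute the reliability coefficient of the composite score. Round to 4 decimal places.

Var(G+N+F+D) = 4.5² + 14.8² + 4.9² + 16² + 2·[4.5·14.8·0.06 + 4.5·4.9·0.22 + 4.5·16·0.12 + 14.8·4.9·0.52 + 14.8·16·0.45 + 4.9·16·0.22] = 519.3 + 358.011 = 877.311.
Under uncorrelated errors the observed covariances equal the true-score covariances, so only the own-variance terms attenuate.
True-score variance = [4.5²·0.65 + 14.8²·0.82 + 4.9²·0.94 + 16²·0.75] + 358.011 = 407.345 + 358.011 = 765.356.
Reliability = 765.356 / 877.311 = 0.8724.

0.8724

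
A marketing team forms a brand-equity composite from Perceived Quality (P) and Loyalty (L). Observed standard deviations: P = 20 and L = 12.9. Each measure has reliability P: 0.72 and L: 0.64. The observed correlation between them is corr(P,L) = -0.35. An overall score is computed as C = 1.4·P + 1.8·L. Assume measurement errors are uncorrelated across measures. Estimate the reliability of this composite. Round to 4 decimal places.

Var(C) = 1.4²·20² + 1.8²·12.9² + 2·[2.52·20·12.9·(-0.35)] = 1323.17 − 455.112 = 868.056.
With uncorrelated errors the cross-covariances are all true-score covariance, so they carry over unchanged; only the diagonal terms shrink to ρᵢσᵢ².
True-score variance = [1.4²·20²·0.72 + 1.8²·12.9²·0.64] − 455.112 = 909.548 − 455.112 = 454.436.
Reliability = 454.436 / 868.056 = 0.5235.

0.5235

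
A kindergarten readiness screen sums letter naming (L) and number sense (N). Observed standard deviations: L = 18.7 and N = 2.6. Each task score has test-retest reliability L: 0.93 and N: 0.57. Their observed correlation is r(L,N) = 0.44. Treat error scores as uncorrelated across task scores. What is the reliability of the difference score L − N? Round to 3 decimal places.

Var(L−N) = 18.7² + 2.6² − 2·18.7·2.6·0.44 = 356.45 − 42.7856 = 313.664.
With uncorrelated errors the cross-covariances are all true-score covariance, so they carry over unchanged; only the diagonal terms shrink to ρᵢσᵢ².
True-score variance = [18.7²·0.93 + 2.6²·0.57] − 42.7856 = 329.065 − 42.7856 = 286.279.
Reliability = 286.279 / 313.664 = 0.913.

0.913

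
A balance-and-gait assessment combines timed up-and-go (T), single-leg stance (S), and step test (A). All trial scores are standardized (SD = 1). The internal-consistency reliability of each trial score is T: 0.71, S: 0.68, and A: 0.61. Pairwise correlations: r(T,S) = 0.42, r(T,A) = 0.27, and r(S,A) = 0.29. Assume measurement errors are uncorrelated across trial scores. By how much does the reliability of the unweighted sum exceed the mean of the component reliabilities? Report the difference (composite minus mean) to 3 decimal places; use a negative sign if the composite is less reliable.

Var(sum) = 3 + 1.96 = 4.96; true-score variance = 2 + 1.96 = 3.96; composite reliability = 0.7984.
Mean component reliability = 0.6667.
Difference = 0.7984 − 0.6667 = 0.132.

0.132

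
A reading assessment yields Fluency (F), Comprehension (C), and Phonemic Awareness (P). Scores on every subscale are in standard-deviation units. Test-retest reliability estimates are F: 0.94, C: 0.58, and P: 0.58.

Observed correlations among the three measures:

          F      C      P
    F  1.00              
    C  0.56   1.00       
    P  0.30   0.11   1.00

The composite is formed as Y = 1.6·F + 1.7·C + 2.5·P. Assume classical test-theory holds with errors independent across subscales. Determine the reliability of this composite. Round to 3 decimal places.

0.779

Var(Y) = 1.6² + 1.7² + 2.5² + 2·[2.72·0.56 + 4·0.30 + 4.25·0.11] = 11.7 + 6.3814 = 18.0814.
Under uncorrelated errors the observed covariances equal the true-score covariances, so only the own-variance terms attenuate.
True-score variance = [1.6²·0.94 + 1.7²·0.58 + 2.5²·0.58] + 6.3814 = 7.7076 + 6.3814 = 14.089.
Reliability = 14.089 / 18.0814 = 0.779.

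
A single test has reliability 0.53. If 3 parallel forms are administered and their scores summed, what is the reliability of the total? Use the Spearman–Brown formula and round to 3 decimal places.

0.772

ρ_k = kρ / (1 + (k−1)ρ) = 3·0.53 / (1 + 2·0.53) = 1.590 / 2.060 = 0.772.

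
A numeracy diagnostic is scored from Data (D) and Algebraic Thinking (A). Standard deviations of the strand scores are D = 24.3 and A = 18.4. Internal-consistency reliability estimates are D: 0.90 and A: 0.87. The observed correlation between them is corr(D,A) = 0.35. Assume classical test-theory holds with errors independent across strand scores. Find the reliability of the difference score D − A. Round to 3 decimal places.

Var(D−A) = 24.3² + 18.4² − 2·24.3·18.4·0.35 = 929.05 − 312.984 = 616.066.
With uncorrelated errors the cross-covariances are all true-score covariance, so they carry over unchanged; only the diagonal terms shrink to ρᵢσᵢ².
True-score variance = [24.3²·0.90 + 18.4²·0.87] − 312.984 = 825.988 − 312.984 = 513.004.
Reliability = 513.004 / 616.066 = 0.833.

0.833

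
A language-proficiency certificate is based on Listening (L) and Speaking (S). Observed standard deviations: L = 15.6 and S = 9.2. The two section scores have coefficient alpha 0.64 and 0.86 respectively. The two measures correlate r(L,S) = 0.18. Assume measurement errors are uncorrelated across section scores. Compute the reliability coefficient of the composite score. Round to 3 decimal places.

Var(L+S) = 15.6² + 9.2² + 2·[15.6·9.2·0.18] = 328 + 51.6672 = 379.667.
With uncorrelated errors the cross-covariances are all true-score covariance, so they carry over unchanged; only the diagonal terms shrink to ρᵢσᵢ².
True-score variance = [15.6²·0.64 + 9.2²·0.86] + 51.6672 = 228.541 + 51.6672 = 280.208.
Reliability = 280.208 / 379.667 = 0.738.

0.738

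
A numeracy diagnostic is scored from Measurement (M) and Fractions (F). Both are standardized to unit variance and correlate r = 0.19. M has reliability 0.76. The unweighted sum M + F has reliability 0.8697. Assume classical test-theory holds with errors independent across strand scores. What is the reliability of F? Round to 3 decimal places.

Var(M+F) = 2 + 2·0.19 = 2.380.
True-score variance = ρ_M + ρ_F + 2·0.19, so 0.8697 = (0.76 + ρ_F + 0.38) / 2.380.
ρ_F = 0.8697·2.380 − 0.76 − 0.38 = 0.930.

0.930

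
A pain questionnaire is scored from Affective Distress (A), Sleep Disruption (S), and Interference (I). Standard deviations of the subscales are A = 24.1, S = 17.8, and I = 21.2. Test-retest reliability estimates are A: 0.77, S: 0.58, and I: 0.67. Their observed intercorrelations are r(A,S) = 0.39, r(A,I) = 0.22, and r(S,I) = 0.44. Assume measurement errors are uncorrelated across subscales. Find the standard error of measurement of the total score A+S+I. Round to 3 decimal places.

20.371

Var(total) = 1347.09 + 891.486 = 2238.58.
True-score variance = 932.116 + 891.486 = 1823.6, so reliability = 0.8146.
Error variance = 2238.58 − 1823.6 = 414.974; SEM = √414.974 = 20.371.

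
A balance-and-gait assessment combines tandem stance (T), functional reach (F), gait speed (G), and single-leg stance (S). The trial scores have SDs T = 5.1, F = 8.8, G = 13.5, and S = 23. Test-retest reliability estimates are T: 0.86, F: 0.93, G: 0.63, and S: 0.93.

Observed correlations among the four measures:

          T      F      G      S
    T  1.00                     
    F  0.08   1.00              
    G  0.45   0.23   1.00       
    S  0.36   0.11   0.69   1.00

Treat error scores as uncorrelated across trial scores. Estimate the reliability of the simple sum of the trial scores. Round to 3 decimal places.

0.924

Var(T+F+G+S) = 5.1² + 8.8² + 13.5² + 23² + 2·[5.1·8.8·0.08 + 5.1·13.5·0.45 + 5.1·23·0.36 + 8.8·13.5·0.23 + 8.8·23·0.11 + 13.5·23·0.69] = 814.7 + 681.268 = 1495.97.
Under uncorrelated errors the observed covariances equal the true-score covariances, so only the own-variance terms attenuate.
True-score variance = [5.1²·0.86 + 8.8²·0.93 + 13.5²·0.63 + 23²·0.93] + 681.268 = 701.175 + 681.268 = 1382.44.
Reliability = 1382.44 / 1495.97 = 0.924.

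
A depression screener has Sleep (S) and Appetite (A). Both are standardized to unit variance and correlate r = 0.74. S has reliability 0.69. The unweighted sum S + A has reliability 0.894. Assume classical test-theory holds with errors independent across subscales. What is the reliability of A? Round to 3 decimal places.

Var(S+A) = 2 + 2·0.74 = 3.480.
True-score variance = ρ_S + ρ_A + 2·0.74, so 0.894 = (0.69 + ρ_A + 1.48) / 3.480.
ρ_A = 0.894·3.480 − 0.69 − 1.48 = 0.941.

0.941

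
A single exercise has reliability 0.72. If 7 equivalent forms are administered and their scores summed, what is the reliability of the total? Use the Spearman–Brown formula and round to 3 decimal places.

ρ_k = kρ / (1 + (k−1)ρ) = 7·0.72 / (1 + 6·0.72) = 5.040 / 5.320 = 0.947.

0.947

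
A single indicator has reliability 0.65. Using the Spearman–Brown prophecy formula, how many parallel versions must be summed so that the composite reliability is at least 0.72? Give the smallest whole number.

k ≥ ρ*(1−ρ₁)/(ρ₁(1−ρ*)) = 0.72·0.35 / (0.65·0.28) = 1.385.
Smallest integer k = 2.

2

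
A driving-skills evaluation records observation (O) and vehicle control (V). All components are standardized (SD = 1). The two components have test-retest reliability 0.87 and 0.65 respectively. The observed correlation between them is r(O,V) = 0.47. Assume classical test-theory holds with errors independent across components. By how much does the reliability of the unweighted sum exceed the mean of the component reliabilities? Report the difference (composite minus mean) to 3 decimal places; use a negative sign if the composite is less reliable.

0.077

Var(sum) = 2 + 0.94 = 2.94; true-score variance = 1.52 + 0.94 = 2.46; composite reliability = 0.8367.
Mean component reliability = 0.7600.
Difference = 0.8367 − 0.7600 = 0.077.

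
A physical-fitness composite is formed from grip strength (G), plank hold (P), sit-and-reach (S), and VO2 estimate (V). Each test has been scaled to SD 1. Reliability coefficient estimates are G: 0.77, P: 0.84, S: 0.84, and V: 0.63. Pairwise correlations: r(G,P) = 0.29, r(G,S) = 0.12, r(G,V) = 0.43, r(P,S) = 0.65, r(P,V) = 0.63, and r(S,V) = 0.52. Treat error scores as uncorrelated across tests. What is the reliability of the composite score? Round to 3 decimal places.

0.901

Var(G+P+S+V) = 4 + 2·[0.29 + 0.12 + 0.43 + 0.65 + 0.63 + 0.52] = 4 + 5.28 = 9.28.
With uncorrelated errors the cross-covariances are all true-score covariance, so they carry over unchanged; only the diagonal terms shrink to ρᵢσᵢ².
True-score variance = [0.77 + 0.84 + 0.84 + 0.63] + 5.28 = 3.08 + 5.28 = 8.36.
Reliability = 8.36 / 9.28 = 0.901.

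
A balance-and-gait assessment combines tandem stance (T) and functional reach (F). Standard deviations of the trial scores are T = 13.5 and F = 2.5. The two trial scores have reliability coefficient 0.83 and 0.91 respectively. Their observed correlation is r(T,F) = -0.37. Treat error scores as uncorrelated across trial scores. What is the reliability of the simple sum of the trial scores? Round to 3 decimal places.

Var(T+F) = 13.5² + 2.5² + 2·[13.5·2.5·(-0.37)] = 188.5 − 24.975 = 163.525.
Under uncorrelated errors the observed covariances equal the true-score covariances, so only the own-variance terms attenuate.
True-score variance = [13.5²·0.83 + 2.5²·0.91] − 24.975 = 156.955 − 24.975 = 131.98.
Reliability = 131.98 / 163.525 = 0.807.

0.807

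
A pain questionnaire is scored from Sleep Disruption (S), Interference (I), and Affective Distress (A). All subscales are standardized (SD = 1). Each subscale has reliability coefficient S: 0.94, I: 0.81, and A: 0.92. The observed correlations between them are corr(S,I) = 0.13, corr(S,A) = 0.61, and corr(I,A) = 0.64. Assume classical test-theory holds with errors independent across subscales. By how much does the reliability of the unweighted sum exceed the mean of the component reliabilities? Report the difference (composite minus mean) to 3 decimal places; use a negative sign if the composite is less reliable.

0.053

Var(sum) = 3 + 2.76 = 5.76; true-score variance = 2.67 + 2.76 = 5.43; composite reliability = 0.9427.
Mean component reliability = 0.8900.
Difference = 0.9427 − 0.8900 = 0.053.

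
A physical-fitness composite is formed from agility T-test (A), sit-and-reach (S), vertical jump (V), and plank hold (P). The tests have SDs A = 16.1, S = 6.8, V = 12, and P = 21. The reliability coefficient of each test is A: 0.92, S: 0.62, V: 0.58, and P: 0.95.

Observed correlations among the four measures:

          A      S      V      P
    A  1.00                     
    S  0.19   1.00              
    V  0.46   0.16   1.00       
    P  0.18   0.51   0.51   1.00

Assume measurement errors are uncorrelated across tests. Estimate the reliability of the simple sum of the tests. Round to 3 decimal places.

0.927

Var(A+S+V+P) = 16.1² + 6.8² + 12² + 21² + 2·[16.1·6.8·0.19 + 16.1·12·0.46 + 16.1·21·0.18 + 6.8·12·0.16 + 6.8·21·0.51 + 12·21·0.51] = 890.45 + 769.87 = 1660.32.
Because errors are independent across components, Cov(Tᵢ,Tⱼ) = Cov(Xᵢ,Xⱼ); the off-diagonal part of the true-score variance is the same as above.
True-score variance = [16.1²·0.92 + 6.8²·0.62 + 12²·0.58 + 21²·0.95] + 769.87 = 769.612 + 769.87 = 1539.48.
Reliability = 1539.48 / 1660.32 = 0.927.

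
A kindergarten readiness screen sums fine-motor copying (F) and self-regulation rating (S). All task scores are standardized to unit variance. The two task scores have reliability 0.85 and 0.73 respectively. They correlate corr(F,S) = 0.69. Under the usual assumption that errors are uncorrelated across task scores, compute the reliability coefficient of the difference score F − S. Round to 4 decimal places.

Var(F−S) = 1 + 1 − 2·0.69 = 2 − 1.38 = 0.62.
Under uncorrelated errors the observed covariances equal the true-score covariances, so only the own-variance terms attenuate.
True-score variance = [0.85 + 0.73] − 1.38 = 1.58 − 1.38 = 0.2.
Reliability = 0.2 / 0.62 = 0.3226.

0.3226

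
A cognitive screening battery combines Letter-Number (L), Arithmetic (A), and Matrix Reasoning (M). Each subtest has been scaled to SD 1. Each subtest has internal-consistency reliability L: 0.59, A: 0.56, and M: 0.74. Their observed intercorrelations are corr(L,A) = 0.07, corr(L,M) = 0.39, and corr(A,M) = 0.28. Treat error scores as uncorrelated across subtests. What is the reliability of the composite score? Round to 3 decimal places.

Var(L+A+M) = 3 + 2·[0.07 + 0.39 + 0.28] = 3 + 1.48 = 4.48.
With uncorrelated errors the cross-covariances are all true-score covariance, so they carry over unchanged; only the diagonal terms shrink to ρᵢσᵢ².
True-score variance = [0.59 + 0.56 + 0.74] + 1.48 = 1.89 + 1.48 = 3.37.
Reliability = 3.37 / 4.48 = 0.752.

0.752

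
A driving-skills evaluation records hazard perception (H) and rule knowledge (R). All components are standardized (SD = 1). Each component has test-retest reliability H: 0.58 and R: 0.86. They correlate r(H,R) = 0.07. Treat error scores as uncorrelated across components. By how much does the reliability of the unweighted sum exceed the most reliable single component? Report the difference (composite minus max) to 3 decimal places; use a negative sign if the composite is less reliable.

-0.122

Var(sum) = 2 + 0.14 = 2.14; true-score variance = 1.44 + 0.14 = 1.58; composite reliability = 0.7383.
Max component reliability = 0.8600.
Difference = 0.7383 − 0.8600 = -0.122.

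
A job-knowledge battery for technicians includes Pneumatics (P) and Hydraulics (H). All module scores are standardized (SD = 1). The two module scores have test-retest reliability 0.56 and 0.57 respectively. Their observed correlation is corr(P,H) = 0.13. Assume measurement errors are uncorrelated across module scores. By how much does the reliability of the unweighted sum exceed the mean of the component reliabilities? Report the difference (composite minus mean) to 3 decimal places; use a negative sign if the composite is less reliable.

Var(sum) = 2 + 0.26 = 2.26; true-score variance = 1.13 + 0.26 = 1.39; composite reliability = 0.6150.
Mean component reliability = 0.5650.
Difference = 0.6150 − 0.5650 = 0.050.

0.050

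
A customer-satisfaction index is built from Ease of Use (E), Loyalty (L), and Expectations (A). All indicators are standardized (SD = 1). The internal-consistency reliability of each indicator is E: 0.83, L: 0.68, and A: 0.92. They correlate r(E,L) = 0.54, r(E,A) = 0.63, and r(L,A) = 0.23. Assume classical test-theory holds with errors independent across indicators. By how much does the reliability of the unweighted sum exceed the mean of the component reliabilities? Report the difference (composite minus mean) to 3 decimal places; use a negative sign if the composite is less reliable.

Var(sum) = 3 + 2.8 = 5.8; true-score variance = 2.43 + 2.8 = 5.23; composite reliability = 0.9017.
Mean component reliability = 0.8100.
Difference = 0.9017 − 0.8100 = 0.092.

0.092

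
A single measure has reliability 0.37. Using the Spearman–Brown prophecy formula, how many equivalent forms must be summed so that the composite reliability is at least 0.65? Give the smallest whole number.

4

k ≥ ρ*(1−ρ₁)/(ρ₁(1−ρ*)) = 0.65·0.63 / (0.37·0.35) = 3.162.
Smallest integer k = 4.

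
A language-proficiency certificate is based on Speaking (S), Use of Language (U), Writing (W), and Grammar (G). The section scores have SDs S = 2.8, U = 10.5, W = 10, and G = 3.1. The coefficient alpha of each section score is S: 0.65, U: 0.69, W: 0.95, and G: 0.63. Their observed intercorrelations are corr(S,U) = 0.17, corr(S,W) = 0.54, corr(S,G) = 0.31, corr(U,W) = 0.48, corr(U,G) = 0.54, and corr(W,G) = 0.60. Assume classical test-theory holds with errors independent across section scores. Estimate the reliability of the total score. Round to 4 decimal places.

Var(S+U+W+G) = 2.8² + 10.5² + 10² + 3.1² + 2·[2.8·10.5·0.17 + 2.8·10·0.54 + 2.8·3.1·0.31 + 10.5·10·0.48 + 10.5·3.1·0.54 + 10·3.1·0.60] = 227.7 + 218.772 = 446.472.
With uncorrelated errors the cross-covariances are all true-score covariance, so they carry over unchanged; only the diagonal terms shrink to ρᵢσᵢ².
True-score variance = [2.8²·0.65 + 10.5²·0.69 + 10²·0.95 + 3.1²·0.63] + 218.772 = 182.223 + 218.772 = 400.994.
Reliability = 400.994 / 446.472 = 0.8981.

0.8981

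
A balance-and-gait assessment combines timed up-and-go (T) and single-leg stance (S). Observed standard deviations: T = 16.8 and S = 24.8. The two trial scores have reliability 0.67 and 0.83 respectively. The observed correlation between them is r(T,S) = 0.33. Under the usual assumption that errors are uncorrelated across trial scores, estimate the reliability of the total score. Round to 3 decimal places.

Var(T+S) = 16.8² + 24.8² + 2·[16.8·24.8·0.33] = 897.28 + 274.982 = 1172.26.
Because errors are independent across components, Cov(Tᵢ,Tⱼ) = Cov(Xᵢ,Xⱼ); the off-diagonal part of the true-score variance is the same as above.
True-score variance = [16.8²·0.67 + 24.8²·0.83] + 274.982 = 699.584 + 274.982 = 974.566.
Reliability = 974.566 / 1172.26 = 0.831.

0.831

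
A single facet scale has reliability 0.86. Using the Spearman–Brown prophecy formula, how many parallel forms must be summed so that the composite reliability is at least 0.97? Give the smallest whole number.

6

k ≥ ρ*(1−ρ₁)/(ρ₁(1−ρ*)) = 0.97·0.14 / (0.86·0.03) = 5.264.
Smallest integer k = 6.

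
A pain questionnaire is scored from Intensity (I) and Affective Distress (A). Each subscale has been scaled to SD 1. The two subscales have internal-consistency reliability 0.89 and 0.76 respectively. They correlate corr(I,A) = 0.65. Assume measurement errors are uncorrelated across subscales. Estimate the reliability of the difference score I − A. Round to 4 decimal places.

Var(I−A) = 1 + 1 − 2·0.65 = 2 − 1.3 = 0.7.
With uncorrelated errors the cross-covariances are all true-score covariance, so they carry over unchanged; only the diagonal terms shrink to ρᵢσᵢ².
True-score variance = [0.89 + 0.76] − 1.3 = 1.65 − 1.3 = 0.35.
Reliability = 0.35 / 0.7 = 0.5000.

0.5000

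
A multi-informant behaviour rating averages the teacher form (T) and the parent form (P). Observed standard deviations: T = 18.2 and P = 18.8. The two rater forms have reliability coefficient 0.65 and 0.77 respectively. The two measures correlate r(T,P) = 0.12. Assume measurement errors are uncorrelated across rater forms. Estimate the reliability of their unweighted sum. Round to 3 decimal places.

0.743

Var(T+P) = 18.2² + 18.8² + 2·[18.2·18.8·0.12] = 684.68 + 82.1184 = 766.798.
Because errors are independent across components, Cov(Tᵢ,Tⱼ) = Cov(Xᵢ,Xⱼ); the off-diagonal part of the true-score variance is the same as above.
True-score variance = [18.2²·0.65 + 18.8²·0.77] + 82.1184 = 487.455 + 82.1184 = 569.573.
Reliability = 569.573 / 766.798 = 0.743.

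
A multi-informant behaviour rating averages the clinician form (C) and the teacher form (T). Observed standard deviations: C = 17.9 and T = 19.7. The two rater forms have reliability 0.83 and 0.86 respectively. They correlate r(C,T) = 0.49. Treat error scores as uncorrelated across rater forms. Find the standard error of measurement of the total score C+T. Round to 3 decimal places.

10.431

Var(total) = 708.5 + 345.577 = 1054.08.
True-score variance = 599.698 + 345.577 = 945.275, so reliability = 0.8968.
Error variance = 1054.08 − 945.275 = 108.802; SEM = √108.802 = 10.431.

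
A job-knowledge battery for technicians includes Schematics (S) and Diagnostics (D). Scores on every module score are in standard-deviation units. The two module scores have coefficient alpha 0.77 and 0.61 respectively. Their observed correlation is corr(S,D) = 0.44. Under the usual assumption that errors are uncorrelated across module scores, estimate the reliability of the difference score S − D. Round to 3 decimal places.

0.446

Var(S−D) = 1 + 1 − 2·0.44 = 2 − 0.88 = 1.12.
With uncorrelated errors the cross-covariances are all true-score covariance, so they carry over unchanged; only the diagonal terms shrink to ρᵢσᵢ².
True-score variance = [0.77 + 0.61] − 0.88 = 1.38 − 0.88 = 0.5.
Reliability = 0.5 / 1.12 = 0.446.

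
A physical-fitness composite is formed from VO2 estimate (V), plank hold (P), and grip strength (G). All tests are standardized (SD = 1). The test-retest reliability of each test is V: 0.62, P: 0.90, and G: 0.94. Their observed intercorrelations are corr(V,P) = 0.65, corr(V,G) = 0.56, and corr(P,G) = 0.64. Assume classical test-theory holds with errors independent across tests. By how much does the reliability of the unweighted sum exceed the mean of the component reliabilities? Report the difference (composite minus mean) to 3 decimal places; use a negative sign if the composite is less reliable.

Var(sum) = 3 + 3.7 = 6.7; true-score variance = 2.46 + 3.7 = 6.16; composite reliability = 0.9194.
Mean component reliability = 0.8200.
Difference = 0.9194 − 0.8200 = 0.099.

0.099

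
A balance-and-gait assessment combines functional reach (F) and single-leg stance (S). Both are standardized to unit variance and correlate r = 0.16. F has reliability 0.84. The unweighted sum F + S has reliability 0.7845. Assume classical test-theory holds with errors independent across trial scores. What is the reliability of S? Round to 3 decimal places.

0.660

Var(F+S) = 2 + 2·0.16 = 2.320.
True-score variance = ρ_F + ρ_S + 2·0.16, so 0.7845 = (0.84 + ρ_S + 0.32) / 2.320.
ρ_S = 0.7845·2.320 − 0.84 − 0.32 = 0.660.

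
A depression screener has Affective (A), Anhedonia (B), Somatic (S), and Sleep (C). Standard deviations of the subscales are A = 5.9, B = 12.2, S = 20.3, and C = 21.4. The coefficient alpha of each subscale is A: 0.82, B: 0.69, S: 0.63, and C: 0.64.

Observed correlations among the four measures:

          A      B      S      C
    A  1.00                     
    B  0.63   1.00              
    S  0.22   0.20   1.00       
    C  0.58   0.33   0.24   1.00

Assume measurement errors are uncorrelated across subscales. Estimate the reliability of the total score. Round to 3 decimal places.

0.797

Var(A+B+S+C) = 5.9² + 12.2² + 20.3² + 21.4² + 2·[5.9·12.2·0.63 + 5.9·20.3·0.22 + 5.9·21.4·0.58 + 12.2·20.3·0.20 + 12.2·21.4·0.33 + 20.3·21.4·0.24] = 1053.7 + 769.754 = 1823.45.
Under uncorrelated errors the observed covariances equal the true-score covariances, so only the own-variance terms attenuate.
True-score variance = [5.9²·0.82 + 12.2²·0.69 + 20.3²·0.63 + 21.4²·0.64] + 769.754 = 683.955 + 769.754 = 1453.71.
Reliability = 1453.71 / 1823.45 = 0.797.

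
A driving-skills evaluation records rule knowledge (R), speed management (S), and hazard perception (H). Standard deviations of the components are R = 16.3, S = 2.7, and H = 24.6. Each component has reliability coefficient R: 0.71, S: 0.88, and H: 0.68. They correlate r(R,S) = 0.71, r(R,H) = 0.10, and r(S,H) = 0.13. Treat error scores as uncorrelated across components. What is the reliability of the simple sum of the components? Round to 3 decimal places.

Var(R+S+H) = 16.3² + 2.7² + 24.6² + 2·[16.3·2.7·0.71 + 16.3·24.6·0.10 + 2.7·24.6·0.13] = 878.14 + 159.959 = 1038.1.
Under uncorrelated errors the observed covariances equal the true-score covariances, so only the own-variance terms attenuate.
True-score variance = [16.3²·0.71 + 2.7²·0.88 + 24.6²·0.68] + 159.959 = 606.564 + 159.959 = 766.523.
Reliability = 766.523 / 1038.1 = 0.738.

0.738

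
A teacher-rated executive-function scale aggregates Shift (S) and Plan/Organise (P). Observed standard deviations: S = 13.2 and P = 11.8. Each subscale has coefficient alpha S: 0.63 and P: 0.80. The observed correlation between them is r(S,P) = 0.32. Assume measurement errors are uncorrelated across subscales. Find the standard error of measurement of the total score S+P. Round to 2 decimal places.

Var(total) = 313.48 + 99.6864 = 413.166.
True-score variance = 221.163 + 99.6864 = 320.85, so reliability = 0.7766.
Error variance = 413.166 − 320.85 = 92.3168; SEM = √92.3168 = 9.61.

9.61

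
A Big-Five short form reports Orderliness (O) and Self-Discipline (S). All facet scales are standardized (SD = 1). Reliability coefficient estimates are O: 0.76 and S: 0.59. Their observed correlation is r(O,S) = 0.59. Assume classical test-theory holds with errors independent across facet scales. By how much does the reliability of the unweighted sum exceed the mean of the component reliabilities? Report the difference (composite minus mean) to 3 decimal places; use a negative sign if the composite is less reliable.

Var(sum) = 2 + 1.18 = 3.18; true-score variance = 1.35 + 1.18 = 2.53; composite reliability = 0.7956.
Mean component reliability = 0.6750.
Difference = 0.7956 − 0.6750 = 0.121.

0.121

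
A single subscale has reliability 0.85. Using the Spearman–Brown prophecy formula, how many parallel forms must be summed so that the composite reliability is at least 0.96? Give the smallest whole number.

k ≥ ρ*(1−ρ₁)/(ρ₁(1−ρ*)) = 0.96·0.15 / (0.85·0.04) = 4.235.
Smallest integer k = 5.

5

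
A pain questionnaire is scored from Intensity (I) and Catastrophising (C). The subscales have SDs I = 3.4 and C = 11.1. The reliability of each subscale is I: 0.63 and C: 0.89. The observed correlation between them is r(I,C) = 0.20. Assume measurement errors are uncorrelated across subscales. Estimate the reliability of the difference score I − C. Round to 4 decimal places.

Var(I−C) = 3.4² + 11.1² − 2·3.4·11.1·0.20 = 134.77 − 15.096 = 119.674.
With uncorrelated errors the cross-covariances are all true-score covariance, so they carry over unchanged; only the diagonal terms shrink to ρᵢσᵢ².
True-score variance = [3.4²·0.63 + 11.1²·0.89] − 15.096 = 116.94 − 15.096 = 101.844.
Reliability = 101.844 / 119.674 = 0.8510.

0.8510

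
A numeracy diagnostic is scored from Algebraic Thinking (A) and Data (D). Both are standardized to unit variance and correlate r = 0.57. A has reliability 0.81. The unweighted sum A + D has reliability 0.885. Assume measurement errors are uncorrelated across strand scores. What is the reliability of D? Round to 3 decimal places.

Var(A+D) = 2 + 2·0.57 = 3.140.
True-score variance = ρ_A + ρ_D + 2·0.57, so 0.885 = (0.81 + ρ_D + 1.14) / 3.140.
ρ_D = 0.885·3.140 − 0.81 − 1.14 = 0.829.

0.829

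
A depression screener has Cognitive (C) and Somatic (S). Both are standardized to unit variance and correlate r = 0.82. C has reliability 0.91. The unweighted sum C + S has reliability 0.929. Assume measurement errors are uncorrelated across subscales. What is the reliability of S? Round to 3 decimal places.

Var(C+S) = 2 + 2·0.82 = 3.640.
True-score variance = ρ_C + ρ_S + 2·0.82, so 0.929 = (0.91 + ρ_S + 1.64) / 3.640.
ρ_S = 0.929·3.640 − 0.91 − 1.64 = 0.832.

0.832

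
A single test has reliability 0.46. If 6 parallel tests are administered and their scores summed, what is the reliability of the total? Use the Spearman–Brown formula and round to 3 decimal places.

0.836

ρ_k = kρ / (1 + (k−1)ρ) = 6·0.46 / (1 + 5·0.46) = 2.760 / 3.300 = 0.836.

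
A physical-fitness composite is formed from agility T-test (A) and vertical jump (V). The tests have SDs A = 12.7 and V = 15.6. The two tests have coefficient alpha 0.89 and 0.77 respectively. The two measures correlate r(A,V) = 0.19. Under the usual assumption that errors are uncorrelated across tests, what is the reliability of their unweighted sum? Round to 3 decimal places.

Var(A+V) = 12.7² + 15.6² + 2·[12.7·15.6·0.19] = 404.65 + 75.2856 = 479.936.
With uncorrelated errors the cross-covariances are all true-score covariance, so they carry over unchanged; only the diagonal terms shrink to ρᵢσᵢ².
True-score variance = [12.7²·0.89 + 15.6²·0.77] + 75.2856 = 330.935 + 75.2856 = 406.221.
Reliability = 406.221 / 479.936 = 0.846.

0.846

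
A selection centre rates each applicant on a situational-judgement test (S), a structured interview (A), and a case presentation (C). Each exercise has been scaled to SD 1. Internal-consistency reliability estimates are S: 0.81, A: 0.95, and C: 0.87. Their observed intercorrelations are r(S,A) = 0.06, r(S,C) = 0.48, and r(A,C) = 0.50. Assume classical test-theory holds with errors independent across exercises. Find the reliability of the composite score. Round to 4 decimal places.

0.9272

Var(S+A+C) = 3 + 2·[0.06 + 0.48 + 0.50] = 3 + 2.08 = 5.08.
With uncorrelated errors the cross-covariances are all true-score covariance, so they carry over unchanged; only the diagonal terms shrink to ρᵢσᵢ².
True-score variance = [0.81 + 0.95 + 0.87] + 2.08 = 2.63 + 2.08 = 4.71.
Reliability = 4.71 / 5.08 = 0.9272.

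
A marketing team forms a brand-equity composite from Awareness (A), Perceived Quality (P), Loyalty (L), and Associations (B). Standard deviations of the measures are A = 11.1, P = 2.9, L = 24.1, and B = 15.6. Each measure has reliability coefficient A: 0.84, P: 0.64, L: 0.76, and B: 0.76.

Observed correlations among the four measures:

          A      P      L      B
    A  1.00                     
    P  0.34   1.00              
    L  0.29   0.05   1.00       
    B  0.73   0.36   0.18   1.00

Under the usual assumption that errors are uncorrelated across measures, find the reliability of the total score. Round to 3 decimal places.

0.859

Var(A+P+L+B) = 11.1² + 2.9² + 24.1² + 15.6² + 2·[11.1·2.9·0.34 + 11.1·24.1·0.29 + 11.1·15.6·0.73 + 2.9·24.1·0.05 + 2.9·15.6·0.36 + 24.1·15.6·0.18] = 955.79 + 604.766 = 1560.56.
With uncorrelated errors the cross-covariances are all true-score covariance, so they carry over unchanged; only the diagonal terms shrink to ρᵢσᵢ².
True-score variance = [11.1²·0.84 + 2.9²·0.64 + 24.1²·0.76 + 15.6²·0.76] + 604.766 = 735.248 + 604.766 = 1340.01.
Reliability = 1340.01 / 1560.56 = 0.859.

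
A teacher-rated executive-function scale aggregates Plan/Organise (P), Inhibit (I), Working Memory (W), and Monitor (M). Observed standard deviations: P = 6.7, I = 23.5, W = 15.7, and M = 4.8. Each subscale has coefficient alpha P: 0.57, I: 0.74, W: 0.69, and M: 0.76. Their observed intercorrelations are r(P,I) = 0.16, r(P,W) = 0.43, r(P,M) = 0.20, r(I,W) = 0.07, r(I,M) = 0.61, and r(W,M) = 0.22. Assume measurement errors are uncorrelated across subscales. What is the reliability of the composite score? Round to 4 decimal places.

Var(P+I+W+M) = 6.7² + 23.5² + 15.7² + 4.8² + 2·[6.7·23.5·0.16 + 6.7·15.7·0.43 + 6.7·4.8·0.20 + 23.5·15.7·0.07 + 23.5·4.8·0.61 + 15.7·4.8·0.22] = 866.67 + 376.139 = 1242.81.
With uncorrelated errors the cross-covariances are all true-score covariance, so they carry over unchanged; only the diagonal terms shrink to ρᵢσᵢ².
True-score variance = [6.7²·0.57 + 23.5²·0.74 + 15.7²·0.69 + 4.8²·0.76] + 376.139 = 621.841 + 376.139 = 997.98.
Reliability = 997.98 / 1242.81 = 0.8030.

0.8030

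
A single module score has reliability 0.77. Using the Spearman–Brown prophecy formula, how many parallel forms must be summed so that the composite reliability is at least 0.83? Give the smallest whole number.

2

k ≥ ρ*(1−ρ₁)/(ρ₁(1−ρ*)) = 0.83·0.23 / (0.77·0.17) = 1.458.
Smallest integer k = 2.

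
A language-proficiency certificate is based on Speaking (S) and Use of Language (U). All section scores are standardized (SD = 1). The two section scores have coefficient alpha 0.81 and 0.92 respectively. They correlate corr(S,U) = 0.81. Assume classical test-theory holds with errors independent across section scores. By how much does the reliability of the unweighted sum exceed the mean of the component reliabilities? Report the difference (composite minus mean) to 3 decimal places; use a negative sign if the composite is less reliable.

Var(sum) = 2 + 1.62 = 3.62; true-score variance = 1.73 + 1.62 = 3.35; composite reliability = 0.9254.
Mean component reliability = 0.8650.
Difference = 0.9254 − 0.8650 = 0.060.

0.060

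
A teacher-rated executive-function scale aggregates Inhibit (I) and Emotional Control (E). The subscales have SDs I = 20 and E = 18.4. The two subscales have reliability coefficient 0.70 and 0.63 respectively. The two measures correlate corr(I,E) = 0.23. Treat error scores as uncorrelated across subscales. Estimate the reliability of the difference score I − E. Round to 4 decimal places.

0.5692

Var(I−E) = 20² + 18.4² − 2·20·18.4·0.23 = 738.56 − 169.28 = 569.28.
Under uncorrelated errors the observed covariances equal the true-score covariances, so only the own-variance terms attenuate.
True-score variance = [20²·0.70 + 18.4²·0.63] − 169.28 = 493.293 − 169.28 = 324.013.
Reliability = 324.013 / 569.28 = 0.5692.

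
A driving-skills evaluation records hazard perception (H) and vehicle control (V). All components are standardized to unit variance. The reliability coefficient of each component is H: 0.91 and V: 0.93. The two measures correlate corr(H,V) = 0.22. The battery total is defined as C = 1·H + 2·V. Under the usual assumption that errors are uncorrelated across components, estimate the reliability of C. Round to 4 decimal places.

0.9371

Var(C) = 1 + 2² + 2·[2·0.22] = 5 + 0.88 = 5.88.
With uncorrelated errors the cross-covariances are all true-score covariance, so they carry over unchanged; only the diagonal terms shrink to ρᵢσᵢ².
True-score variance = [0.91 + 2²·0.93] + 0.88 = 4.63 + 0.88 = 5.51.
Reliability = 5.51 / 5.88 = 0.9371.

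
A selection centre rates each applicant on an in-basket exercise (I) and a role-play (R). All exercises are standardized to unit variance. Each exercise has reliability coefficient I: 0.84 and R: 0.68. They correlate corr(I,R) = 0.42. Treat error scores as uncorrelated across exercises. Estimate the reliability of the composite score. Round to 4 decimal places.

0.8310

Var(I+R) = 2 + 2·[0.42] = 2 + 0.84 = 2.84.
Under uncorrelated errors the observed covariances equal the true-score covariances, so only the own-variance terms attenuate.
True-score variance = [0.84 + 0.68] + 0.84 = 1.52 + 0.84 = 2.36.
Reliability = 2.36 / 2.84 = 0.8310.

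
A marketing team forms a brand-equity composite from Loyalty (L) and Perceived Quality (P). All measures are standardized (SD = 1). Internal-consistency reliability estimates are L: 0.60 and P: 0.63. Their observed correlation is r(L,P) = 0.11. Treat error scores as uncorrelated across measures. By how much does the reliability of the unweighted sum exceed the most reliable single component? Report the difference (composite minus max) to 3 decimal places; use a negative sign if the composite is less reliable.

0.023

Var(sum) = 2 + 0.22 = 2.22; true-score variance = 1.23 + 0.22 = 1.45; composite reliability = 0.6532.
Max component reliability = 0.6300.
Difference = 0.6532 − 0.6300 = 0.023.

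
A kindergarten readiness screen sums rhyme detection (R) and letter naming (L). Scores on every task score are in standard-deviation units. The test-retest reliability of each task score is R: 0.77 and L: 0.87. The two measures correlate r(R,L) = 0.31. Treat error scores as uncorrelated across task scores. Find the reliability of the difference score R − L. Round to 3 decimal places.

0.739

Var(R−L) = 1 + 1 − 2·0.31 = 2 − 0.62 = 1.38.
Under uncorrelated errors the observed covariances equal the true-score covariances, so only the own-variance terms attenuate.
True-score variance = [0.77 + 0.87] − 0.62 = 1.64 − 0.62 = 1.02.
Reliability = 1.02 / 1.38 = 0.739.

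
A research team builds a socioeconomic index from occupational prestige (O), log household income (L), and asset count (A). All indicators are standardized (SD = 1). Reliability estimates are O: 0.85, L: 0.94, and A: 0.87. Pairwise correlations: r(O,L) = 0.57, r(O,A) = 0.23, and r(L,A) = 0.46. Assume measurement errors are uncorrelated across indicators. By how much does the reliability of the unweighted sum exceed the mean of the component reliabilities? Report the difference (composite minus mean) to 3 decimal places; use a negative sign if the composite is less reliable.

Var(sum) = 3 + 2.52 = 5.52; true-score variance = 2.66 + 2.52 = 5.18; composite reliability = 0.9384.
Mean component reliability = 0.8867.
Difference = 0.9384 − 0.8867 = 0.052.

0.052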